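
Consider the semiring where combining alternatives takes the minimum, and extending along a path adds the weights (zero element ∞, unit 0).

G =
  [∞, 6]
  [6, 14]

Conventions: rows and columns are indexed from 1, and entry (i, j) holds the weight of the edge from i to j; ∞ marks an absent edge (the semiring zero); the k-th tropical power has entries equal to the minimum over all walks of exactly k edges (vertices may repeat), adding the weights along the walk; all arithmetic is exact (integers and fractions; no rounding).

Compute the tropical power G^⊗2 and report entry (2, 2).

G^⊗2:
  [12, 20]
  [20, 12]
Key observation: the optimum is the walk 2->1->2, with weight 6 + 6 = 12.
Optimal value attained by: walk 2->1->2.
Answer: (G^⊗2)[2][2] = 12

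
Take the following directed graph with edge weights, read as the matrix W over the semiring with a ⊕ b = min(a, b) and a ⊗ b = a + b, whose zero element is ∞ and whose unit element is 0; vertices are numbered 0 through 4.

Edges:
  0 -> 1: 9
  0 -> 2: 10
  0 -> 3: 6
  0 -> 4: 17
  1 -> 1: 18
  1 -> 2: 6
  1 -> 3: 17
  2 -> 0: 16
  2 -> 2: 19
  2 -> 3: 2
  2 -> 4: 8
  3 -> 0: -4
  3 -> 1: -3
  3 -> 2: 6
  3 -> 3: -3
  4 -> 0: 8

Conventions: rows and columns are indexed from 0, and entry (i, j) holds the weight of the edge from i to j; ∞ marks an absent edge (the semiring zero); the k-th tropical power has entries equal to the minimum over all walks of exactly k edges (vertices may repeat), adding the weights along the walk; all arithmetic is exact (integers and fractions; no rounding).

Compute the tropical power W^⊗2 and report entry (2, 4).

W^⊗2:
  [2, 3, 12, 3, 18]
  [13, 14, 23, 8, 14]
  [-2, -1, 8, -1, 27]
  [-7, -6, 3, -6, 13]
  [∞, 17, 18, 14, 25]
Key observation: the optimum is the walk 2->2->4, with weight 19 + 8 = 27.
Optimal value attained by: walk 2->2->4.
Answer: (W^⊗2)[2][4] = 27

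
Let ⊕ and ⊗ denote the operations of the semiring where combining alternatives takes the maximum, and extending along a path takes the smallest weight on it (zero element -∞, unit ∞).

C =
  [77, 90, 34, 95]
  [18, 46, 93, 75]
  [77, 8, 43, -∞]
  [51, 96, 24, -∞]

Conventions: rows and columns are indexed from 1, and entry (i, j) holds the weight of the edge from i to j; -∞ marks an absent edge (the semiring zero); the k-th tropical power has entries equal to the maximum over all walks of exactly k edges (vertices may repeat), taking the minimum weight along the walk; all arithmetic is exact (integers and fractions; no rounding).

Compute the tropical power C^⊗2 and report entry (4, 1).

C^⊗2:
  [77, 95, 90, 77]
  [77, 75, 46, 46]
  [77, 77, 43, 77]
  [51, 51, 93, 75]
Key observation: the optimum is the walk 4->1->1, with weight 51 min 77 = 51.
Optimal value attained by: walk 4->1->1.
Answer: (C^⊗2)[4][1] = 51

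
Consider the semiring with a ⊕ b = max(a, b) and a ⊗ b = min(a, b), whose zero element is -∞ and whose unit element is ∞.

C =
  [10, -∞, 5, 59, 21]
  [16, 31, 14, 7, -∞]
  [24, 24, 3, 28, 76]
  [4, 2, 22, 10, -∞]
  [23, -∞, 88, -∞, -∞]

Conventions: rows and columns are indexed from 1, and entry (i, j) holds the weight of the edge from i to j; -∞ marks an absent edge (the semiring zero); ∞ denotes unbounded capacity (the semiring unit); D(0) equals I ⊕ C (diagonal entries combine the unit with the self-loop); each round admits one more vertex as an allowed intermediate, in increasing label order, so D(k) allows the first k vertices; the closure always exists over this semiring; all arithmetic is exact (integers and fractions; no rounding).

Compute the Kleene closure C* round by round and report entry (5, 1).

D(0):
  [∞, -∞, 5, 59, 21]
  [16, ∞, 14, 7, -∞]
  [24, 24, ∞, 28, 76]
  [4, 2, 22, ∞, -∞]
  [23, -∞, 88, -∞, ∞]
D(1):
  [∞, -∞, 5, 59, 21]
  [16, ∞, 14, 16, 16]
  [24, 24, ∞, 28, 76]
  [4, 2, 22, ∞, 4]
  [23, -∞, 88, 23, ∞]
D(2):
  [∞, -∞, 5, 59, 21]
  [16, ∞, 14, 16, 16]
  [24, 24, ∞, 28, 76]
  [4, 2, 22, ∞, 4]
  [23, -∞, 88, 23, ∞]
D(3):
  [∞, 5, 5, 59, 21]
  [16, ∞, 14, 16, 16]
  [24, 24, ∞, 28, 76]
  [22, 22, 22, ∞, 22]
  [24, 24, 88, 28, ∞]
D(4):
  [∞, 22, 22, 59, 22]
  [16, ∞, 16, 16, 16]
  [24, 24, ∞, 28, 76]
  [22, 22, 22, ∞, 22]
  [24, 24, 88, 28, ∞]
D(5):
  [∞, 22, 22, 59, 22]
  [16, ∞, 16, 16, 16]
  [24, 24, ∞, 28, 76]
  [22, 22, 22, ∞, 22]
  [24, 24, 88, 28, ∞]
Answer: C*[5][1] = 24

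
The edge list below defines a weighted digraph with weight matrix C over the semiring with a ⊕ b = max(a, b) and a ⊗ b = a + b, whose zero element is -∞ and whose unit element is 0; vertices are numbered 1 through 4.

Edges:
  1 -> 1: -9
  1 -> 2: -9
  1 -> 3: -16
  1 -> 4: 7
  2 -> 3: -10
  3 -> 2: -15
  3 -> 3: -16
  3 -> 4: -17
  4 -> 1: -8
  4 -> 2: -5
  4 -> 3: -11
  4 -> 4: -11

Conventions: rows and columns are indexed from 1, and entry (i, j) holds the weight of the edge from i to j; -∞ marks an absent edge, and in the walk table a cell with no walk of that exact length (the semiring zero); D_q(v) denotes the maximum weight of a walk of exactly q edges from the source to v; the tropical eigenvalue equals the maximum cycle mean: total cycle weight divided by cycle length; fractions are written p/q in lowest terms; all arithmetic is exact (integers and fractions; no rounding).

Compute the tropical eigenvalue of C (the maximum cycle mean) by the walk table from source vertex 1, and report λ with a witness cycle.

q=0: [0, -∞, -∞, -∞]
q=1: [-9, -9, -16, 7]
q=2: [-1, 2, -4, -2]
q=3: [-10, -7, -8, 6]
q=4: [-2, 1, -5, -3]
Optimal cycle mean attained by: cycle 1->4->1, total 7 + (-8), length 2.
Answer: λ = -1/2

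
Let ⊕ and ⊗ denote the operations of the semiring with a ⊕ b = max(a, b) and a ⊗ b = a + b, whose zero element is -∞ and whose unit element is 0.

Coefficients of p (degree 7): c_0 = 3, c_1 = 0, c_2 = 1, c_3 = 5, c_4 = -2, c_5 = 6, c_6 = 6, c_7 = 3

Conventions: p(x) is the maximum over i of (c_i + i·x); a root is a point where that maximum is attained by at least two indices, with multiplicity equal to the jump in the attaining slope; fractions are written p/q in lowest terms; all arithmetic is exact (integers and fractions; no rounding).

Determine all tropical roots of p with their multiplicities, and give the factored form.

hull edge (i=0, c=3) to (i=3, c=5): slope 2/3, span 3
hull edge (i=3, c=5) to (i=5, c=6): slope 1/2, span 2
hull edge (i=5, c=6) to (i=6, c=6): slope 0, span 1
hull edge (i=6, c=6) to (i=7, c=3): slope -3, span 1
Factored form: p(x) = 3 ⊗ (x ⊕ (-2/3)) ⊗ (x ⊕ (-2/3)) ⊗ (x ⊕ (-2/3)) ⊗ (x ⊕ (-1/2)) ⊗ (x ⊕ (-1/2)) ⊗ (x ⊕ 0) ⊗ (x ⊕ 3)
Answer: roots = -2/3 (mult 3), -1/2 (mult 2), 0 (mult 1), 3 (mult 1)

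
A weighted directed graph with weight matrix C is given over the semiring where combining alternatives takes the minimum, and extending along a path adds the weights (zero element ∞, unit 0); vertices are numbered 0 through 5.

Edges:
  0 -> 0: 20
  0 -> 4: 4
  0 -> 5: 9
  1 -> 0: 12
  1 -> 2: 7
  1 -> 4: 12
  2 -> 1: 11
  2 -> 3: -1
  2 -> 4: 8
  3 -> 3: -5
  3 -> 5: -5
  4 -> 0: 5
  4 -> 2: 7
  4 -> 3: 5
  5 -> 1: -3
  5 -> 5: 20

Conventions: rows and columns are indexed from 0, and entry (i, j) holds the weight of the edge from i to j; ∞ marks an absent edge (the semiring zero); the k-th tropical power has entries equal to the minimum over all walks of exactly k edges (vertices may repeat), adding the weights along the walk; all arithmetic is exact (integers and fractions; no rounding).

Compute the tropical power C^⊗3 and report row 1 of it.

C^⊗2:
  [9, 6, 11, 9, 24, 29]
  [17, 18, 19, 6, 15, 21]
  [13, ∞, 15, -6, 23, -6]
  [∞, -8, ∞, -10, ∞, -10]
  [25, 18, ∞, 0, 9, 0]
  [9, 17, 4, ∞, 9, 40]
C^⊗3:
  [18, 22, 13, 4, 13, 4]
  [20, 18, 22, 1, 21, 1]
  [28, -9, 30, -11, 17, -11]
  [4, -13, -1, -15, 4, -15]
  [14, -3, 16, -5, 29, -5]
  [14, 15, 16, 3, 12, 18]
Answer: row 1 of C^⊗3 = [20, 18, 22, 1, 21, 1]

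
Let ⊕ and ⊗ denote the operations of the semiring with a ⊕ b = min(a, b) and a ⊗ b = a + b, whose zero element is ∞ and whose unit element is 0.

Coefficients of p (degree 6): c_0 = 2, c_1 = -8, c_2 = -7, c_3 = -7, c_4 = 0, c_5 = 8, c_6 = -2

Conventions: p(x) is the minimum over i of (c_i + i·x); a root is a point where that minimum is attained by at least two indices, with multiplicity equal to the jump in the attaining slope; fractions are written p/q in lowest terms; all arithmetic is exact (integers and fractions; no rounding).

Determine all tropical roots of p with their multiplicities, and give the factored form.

hull edge (i=0, c=2) to (i=1, c=-8): slope -10, span 1
hull edge (i=1, c=-8) to (i=3, c=-7): slope 1/2, span 2
hull edge (i=3, c=-7) to (i=6, c=-2): slope 5/3, span 3
Factored form: p(x) = -2 ⊗ (x ⊕ (-5/3)) ⊗ (x ⊕ (-5/3)) ⊗ (x ⊕ (-5/3)) ⊗ (x ⊕ (-1/2)) ⊗ (x ⊕ (-1/2)) ⊗ (x ⊕ 10)
Answer: roots = -5/3 (mult 3), -1/2 (mult 2), 10 (mult 1)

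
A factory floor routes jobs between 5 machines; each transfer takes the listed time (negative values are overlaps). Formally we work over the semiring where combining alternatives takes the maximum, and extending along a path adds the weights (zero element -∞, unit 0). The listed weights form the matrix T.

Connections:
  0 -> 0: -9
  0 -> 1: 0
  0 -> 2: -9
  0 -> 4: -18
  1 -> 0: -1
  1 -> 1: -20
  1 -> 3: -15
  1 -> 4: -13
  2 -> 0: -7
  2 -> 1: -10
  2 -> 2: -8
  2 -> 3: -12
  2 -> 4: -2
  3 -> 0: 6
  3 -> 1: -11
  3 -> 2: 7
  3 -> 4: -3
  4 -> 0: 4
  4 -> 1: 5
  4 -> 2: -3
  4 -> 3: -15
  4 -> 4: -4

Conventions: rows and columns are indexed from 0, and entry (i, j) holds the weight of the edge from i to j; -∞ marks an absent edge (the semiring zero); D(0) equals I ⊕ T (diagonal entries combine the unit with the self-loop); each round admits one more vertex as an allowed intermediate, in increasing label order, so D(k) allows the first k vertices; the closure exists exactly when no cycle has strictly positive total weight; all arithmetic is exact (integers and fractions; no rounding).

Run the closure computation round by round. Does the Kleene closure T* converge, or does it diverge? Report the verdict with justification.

D(0):
  [0, 0, -9, -∞, -18]
  [-1, 0, -∞, -15, -13]
  [-7, -10, 0, -12, -2]
  [6, -11, 7, 0, -3]
  [4, 5, -3, -15, 0]
D(1):
  [0, 0, -9, -∞, -18]
  [-1, 0, -10, -15, -13]
  [-7, -7, 0, -12, -2]
  [6, 6, 7, 0, -3]
  [4, 5, -3, -15, 0]
D(2):
  [0, 0, -9, -15, -13]
  [-1, 0, -10, -15, -13]
  [-7, -7, 0, -12, -2]
  [6, 6, 7, 0, -3]
  [4, 5, -3, -10, 0]
D(3):
  [0, 0, -9, -15, -11]
  [-1, 0, -10, -15, -12]
  [-7, -7, 0, -12, -2]
  [6, 6, 7, 0, 5]
  [4, 5, -3, -10, 0]
D(4):
  [0, 0, -8, -15, -10]
  [-1, 0, -8, -15, -10]
  [-6, -6, 0, -12, -2]
  [6, 6, 7, 0, 5]
  [4, 5, -3, -10, 0]
D(5):
  [0, 0, -8, -15, -10]
  [-1, 0, -8, -15, -10]
  [2, 3, 0, -12, -2]
  [9, 10, 7, 0, 5]
  [4, 5, -3, -10, 0]
Key observation: every diagonal entry stays at the unit through all rounds, so no improving cycle exists.
Answer: CONVERGES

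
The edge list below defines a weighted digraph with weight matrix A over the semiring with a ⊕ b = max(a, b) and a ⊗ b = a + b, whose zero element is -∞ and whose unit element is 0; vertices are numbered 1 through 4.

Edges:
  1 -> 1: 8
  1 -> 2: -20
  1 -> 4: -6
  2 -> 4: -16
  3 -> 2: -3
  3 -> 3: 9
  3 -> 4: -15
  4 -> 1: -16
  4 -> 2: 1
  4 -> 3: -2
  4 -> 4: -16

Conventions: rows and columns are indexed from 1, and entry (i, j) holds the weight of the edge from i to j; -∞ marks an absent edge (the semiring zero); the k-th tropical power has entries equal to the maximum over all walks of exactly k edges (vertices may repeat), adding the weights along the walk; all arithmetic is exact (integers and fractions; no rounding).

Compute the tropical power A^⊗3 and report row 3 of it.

A^⊗2:
  [16, -5, -8, 2]
  [-32, -15, -18, -32]
  [-31, 6, 18, -6]
  [-8, -5, 7, -15]
A^⊗3:
  [24, 3, 1, 10]
  [-24, -21, -9, -31]
  [-22, 15, 27, 3]
  [0, 4, 16, -8]
Answer: row 3 of A^⊗3 = [-22, 15, 27, 3]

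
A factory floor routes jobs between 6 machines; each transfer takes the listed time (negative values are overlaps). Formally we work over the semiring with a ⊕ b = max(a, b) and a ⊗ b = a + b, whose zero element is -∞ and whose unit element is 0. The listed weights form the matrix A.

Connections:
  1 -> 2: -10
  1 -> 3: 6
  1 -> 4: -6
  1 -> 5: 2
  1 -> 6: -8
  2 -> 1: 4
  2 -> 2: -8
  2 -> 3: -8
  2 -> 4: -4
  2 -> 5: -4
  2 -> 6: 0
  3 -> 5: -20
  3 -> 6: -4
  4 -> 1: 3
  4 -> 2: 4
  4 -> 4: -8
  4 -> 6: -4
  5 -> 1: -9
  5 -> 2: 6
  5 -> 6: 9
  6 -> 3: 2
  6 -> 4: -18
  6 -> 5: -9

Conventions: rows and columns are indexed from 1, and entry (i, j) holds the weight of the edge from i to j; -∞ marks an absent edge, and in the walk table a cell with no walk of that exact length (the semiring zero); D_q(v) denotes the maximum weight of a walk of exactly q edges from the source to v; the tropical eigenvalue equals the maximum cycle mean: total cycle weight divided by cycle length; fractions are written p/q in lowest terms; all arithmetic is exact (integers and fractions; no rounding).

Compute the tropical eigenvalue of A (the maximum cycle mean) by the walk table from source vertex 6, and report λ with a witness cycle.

q=0: [-∞, -∞, -∞, -∞, -∞, 0]
q=1: [-∞, -∞, 2, -18, -9, -∞]
q=2: [-15, -3, -∞, -26, -18, 0]
q=3: [1, -11, 2, -7, -7, -3]
q=4: [-4, -1, 7, -5, 3, 2]
q=5: [3, 9, 4, -5, -2, 12]
q=6: [13, 4, 14, 5, 5, 9]
Optimal cycle mean attained by: cycle 1->5->2->1, total 2 + 6 + 4, length 3.
Answer: λ = 4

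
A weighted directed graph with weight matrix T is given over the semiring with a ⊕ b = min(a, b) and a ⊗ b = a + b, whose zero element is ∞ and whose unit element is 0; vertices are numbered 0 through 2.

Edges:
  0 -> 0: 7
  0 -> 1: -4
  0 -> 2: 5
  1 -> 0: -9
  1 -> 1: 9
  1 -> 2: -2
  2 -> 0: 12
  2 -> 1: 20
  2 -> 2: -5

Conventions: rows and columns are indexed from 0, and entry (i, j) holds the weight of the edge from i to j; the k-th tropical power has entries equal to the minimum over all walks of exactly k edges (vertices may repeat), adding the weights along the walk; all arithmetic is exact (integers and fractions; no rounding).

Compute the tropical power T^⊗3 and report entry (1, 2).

T^⊗2:
  [-13, 3, -6]
  [-2, -13, -7]
  [7, 8, -10]
T^⊗3:
  [-6, -17, -11]
  [-22, -6, -15]
  [-1, 3, -15]
Key observation: the optimum is the walk 1->0->1->2, with weight (-9) + (-4) + (-2) = -15.
Optimal value attained by: walk 1->0->1->2.
Answer: (T^⊗3)[1][2] = -15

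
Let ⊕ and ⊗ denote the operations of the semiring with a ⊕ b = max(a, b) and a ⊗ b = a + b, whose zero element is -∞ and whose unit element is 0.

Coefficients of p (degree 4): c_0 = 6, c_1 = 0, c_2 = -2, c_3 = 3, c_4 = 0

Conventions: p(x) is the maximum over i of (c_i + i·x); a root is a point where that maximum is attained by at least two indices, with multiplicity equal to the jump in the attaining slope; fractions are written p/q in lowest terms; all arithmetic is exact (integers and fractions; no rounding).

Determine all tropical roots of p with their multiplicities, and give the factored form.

hull edge (i=0, c=6) to (i=3, c=3): slope -1, span 3
hull edge (i=3, c=3) to (i=4, c=0): slope -3, span 1
Factored form: p(x) = 0 ⊗ (x ⊕ 1) ⊗ (x ⊕ 1) ⊗ (x ⊕ 1) ⊗ (x ⊕ 3)
Answer: roots = 1 (mult 3), 3 (mult 1)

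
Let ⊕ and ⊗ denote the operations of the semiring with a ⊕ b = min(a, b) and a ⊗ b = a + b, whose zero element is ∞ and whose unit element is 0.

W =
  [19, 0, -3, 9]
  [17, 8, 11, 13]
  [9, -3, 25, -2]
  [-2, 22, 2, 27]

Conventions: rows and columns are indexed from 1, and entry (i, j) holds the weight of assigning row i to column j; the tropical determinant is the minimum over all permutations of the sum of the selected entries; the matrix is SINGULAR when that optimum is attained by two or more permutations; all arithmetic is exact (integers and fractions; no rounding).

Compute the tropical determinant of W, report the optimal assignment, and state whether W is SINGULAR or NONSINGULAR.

σ = (1, 2, 3, 4): 19 + 8 + 25 + 27 = 79
σ = (1, 2, 4, 3): 19 + 8 + (-2) + 2 = 27
σ = (1, 3, 2, 4): 19 + 11 + (-3) + 27 = 54
σ = (1, 3, 4, 2): 19 + 11 + (-2) + 22 = 50
σ = (1, 4, 2, 3): 19 + 13 + (-3) + 2 = 31
σ = (1, 4, 3, 2): 19 + 13 + 25 + 22 = 79
σ = (2, 1, 3, 4): 0 + 17 + 25 + 27 = 69
σ = (2, 1, 4, 3): 0 + 17 + (-2) + 2 = 17
σ = (2, 3, 1, 4): 0 + 11 + 9 + 27 = 47
σ = (2, 3, 4, 1): 0 + 11 + (-2) + (-2) = 7
σ = (2, 4, 1, 3): 0 + 13 + 9 + 2 = 24
σ = (2, 4, 3, 1): 0 + 13 + 25 + (-2) = 36
σ = (3, 1, 2, 4): (-3) + 17 + (-3) + 27 = 38
σ = (3, 1, 4, 2): (-3) + 17 + (-2) + 22 = 34
σ = (3, 2, 1, 4): (-3) + 8 + 9 + 27 = 41
σ = (3, 2, 4, 1): (-3) + 8 + (-2) + (-2) = 1
σ = (3, 4, 1, 2): (-3) + 13 + 9 + 22 = 41
σ = (3, 4, 2, 1): (-3) + 13 + (-3) + (-2) = 5
σ = (4, 1, 2, 3): 9 + 17 + (-3) + 2 = 25
σ = (4, 1, 3, 2): 9 + 17 + 25 + 22 = 73
σ = (4, 2, 1, 3): 9 + 8 + 9 + 2 = 28
σ = (4, 2, 3, 1): 9 + 8 + 25 + (-2) = 40
σ = (4, 3, 1, 2): 9 + 11 + 9 + 22 = 51
σ = (4, 3, 2, 1): 9 + 11 + (-3) + (-2) = 15
Optimal value attained by: σ = (3, 2, 4, 1).
Answer: det⊕(W) = 1; verdict: NONSINGULAR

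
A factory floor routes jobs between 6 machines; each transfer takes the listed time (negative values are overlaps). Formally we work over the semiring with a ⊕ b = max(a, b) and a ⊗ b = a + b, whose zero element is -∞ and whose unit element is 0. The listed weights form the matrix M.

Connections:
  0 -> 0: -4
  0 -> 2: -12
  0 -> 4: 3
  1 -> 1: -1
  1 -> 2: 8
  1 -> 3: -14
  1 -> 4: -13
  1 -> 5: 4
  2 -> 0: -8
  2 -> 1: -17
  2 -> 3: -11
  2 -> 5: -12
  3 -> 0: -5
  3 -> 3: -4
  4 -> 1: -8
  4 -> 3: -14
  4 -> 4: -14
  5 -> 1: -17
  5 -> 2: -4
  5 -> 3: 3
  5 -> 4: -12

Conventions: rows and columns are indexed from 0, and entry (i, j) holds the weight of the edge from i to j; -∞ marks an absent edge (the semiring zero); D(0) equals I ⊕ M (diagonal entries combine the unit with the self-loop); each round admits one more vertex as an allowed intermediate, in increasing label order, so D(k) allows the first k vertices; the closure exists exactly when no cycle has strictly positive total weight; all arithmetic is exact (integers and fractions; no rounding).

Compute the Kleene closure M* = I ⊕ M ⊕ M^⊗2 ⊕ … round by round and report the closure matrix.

D(0):
  [0, -∞, -12, -∞, 3, -∞]
  [-∞, 0, 8, -14, -13, 4]
  [-8, -17, 0, -11, -∞, -12]
  [-5, -∞, -∞, 0, -∞, -∞]
  [-∞, -8, -∞, -14, 0, -∞]
  [-∞, -17, -4, 3, -12, 0]
D(1):
  [0, -∞, -12, -∞, 3, -∞]
  [-∞, 0, 8, -14, -13, 4]
  [-8, -17, 0, -11, -5, -12]
  [-5, -∞, -17, 0, -2, -∞]
  [-∞, -8, -∞, -14, 0, -∞]
  [-∞, -17, -4, 3, -12, 0]
D(2):
  [0, -∞, -12, -∞, 3, -∞]
  [-∞, 0, 8, -14, -13, 4]
  [-8, -17, 0, -11, -5, -12]
  [-5, -∞, -17, 0, -2, -∞]
  [-∞, -8, 0, -14, 0, -4]
  [-∞, -17, -4, 3, -12, 0]
D(3):
  [0, -29, -12, -23, 3, -24]
  [0, 0, 8, -3, 3, 4]
  [-8, -17, 0, -11, -5, -12]
  [-5, -34, -17, 0, -2, -29]
  [-8, -8, 0, -11, 0, -4]
  [-12, -17, -4, 3, -9, 0]
D(4):
  [0, -29, -12, -23, 3, -24]
  [0, 0, 8, -3, 3, 4]
  [-8, -17, 0, -11, -5, -12]
  [-5, -34, -17, 0, -2, -29]
  [-8, -8, 0, -11, 0, -4]
  [-2, -17, -4, 3, 1, 0]
D(5):
  [0, -5, 3, -8, 3, -1]
  [0, 0, 8, -3, 3, 4]
  [-8, -13, 0, -11, -5, -9]
  [-5, -10, -2, 0, -2, -6]
  [-8, -8, 0, -11, 0, -4]
  [-2, -7, 1, 3, 1, 0]
D(6):
  [0, -5, 3, 2, 3, -1]
  [2, 0, 8, 7, 5, 4]
  [-8, -13, 0, -6, -5, -9]
  [-5, -10, -2, 0, -2, -6]
  [-6, -8, 0, -1, 0, -4]
  [-2, -7, 1, 3, 1, 0]
Answer: M* = [[0, -5, 3, 2, 3, -1], [2, 0, 8, 7, 5, 4], [-8, -13, 0, -6, -5, -9], [-5, -10, -2, 0, -2, -6], [-6, -8, 0, -1, 0, -4], [-2, -7, 1, 3, 1, 0]]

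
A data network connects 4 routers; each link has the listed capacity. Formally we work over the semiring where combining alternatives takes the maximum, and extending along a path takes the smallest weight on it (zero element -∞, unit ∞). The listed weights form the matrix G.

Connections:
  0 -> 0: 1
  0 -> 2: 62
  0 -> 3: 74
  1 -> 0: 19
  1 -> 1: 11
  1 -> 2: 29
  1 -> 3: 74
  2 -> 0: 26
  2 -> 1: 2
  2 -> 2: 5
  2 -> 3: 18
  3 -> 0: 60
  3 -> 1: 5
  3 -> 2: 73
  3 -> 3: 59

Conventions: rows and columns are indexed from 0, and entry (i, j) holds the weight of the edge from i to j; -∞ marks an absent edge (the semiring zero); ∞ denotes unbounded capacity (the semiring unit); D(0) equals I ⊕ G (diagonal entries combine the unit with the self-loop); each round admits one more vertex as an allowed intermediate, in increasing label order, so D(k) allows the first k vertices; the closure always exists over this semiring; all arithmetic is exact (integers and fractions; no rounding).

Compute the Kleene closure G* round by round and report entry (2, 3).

D(0):
  [∞, -∞, 62, 74]
  [19, ∞, 29, 74]
  [26, 2, ∞, 18]
  [60, 5, 73, ∞]
D(1):
  [∞, -∞, 62, 74]
  [19, ∞, 29, 74]
  [26, 2, ∞, 26]
  [60, 5, 73, ∞]
D(2):
  [∞, -∞, 62, 74]
  [19, ∞, 29, 74]
  [26, 2, ∞, 26]
  [60, 5, 73, ∞]
D(3):
  [∞, 2, 62, 74]
  [26, ∞, 29, 74]
  [26, 2, ∞, 26]
  [60, 5, 73, ∞]
D(4):
  [∞, 5, 73, 74]
  [60, ∞, 73, 74]
  [26, 5, ∞, 26]
  [60, 5, 73, ∞]
Answer: G*[2][3] = 26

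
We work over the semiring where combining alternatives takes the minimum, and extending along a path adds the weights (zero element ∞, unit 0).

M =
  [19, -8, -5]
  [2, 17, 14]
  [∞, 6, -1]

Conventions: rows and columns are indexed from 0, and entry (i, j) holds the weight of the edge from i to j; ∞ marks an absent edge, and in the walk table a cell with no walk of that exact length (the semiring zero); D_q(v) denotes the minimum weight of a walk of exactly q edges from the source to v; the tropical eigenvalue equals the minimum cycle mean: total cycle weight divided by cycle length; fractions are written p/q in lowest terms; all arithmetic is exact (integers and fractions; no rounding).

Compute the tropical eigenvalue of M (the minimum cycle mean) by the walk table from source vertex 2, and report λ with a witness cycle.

q=0: [∞, ∞, 0]
q=1: [∞, 6, -1]
q=2: [8, 5, -2]
q=3: [7, 0, -3]
Optimal cycle mean attained by: cycle 0->1->0, total (-8) + 2, length 2.
Answer: λ = -3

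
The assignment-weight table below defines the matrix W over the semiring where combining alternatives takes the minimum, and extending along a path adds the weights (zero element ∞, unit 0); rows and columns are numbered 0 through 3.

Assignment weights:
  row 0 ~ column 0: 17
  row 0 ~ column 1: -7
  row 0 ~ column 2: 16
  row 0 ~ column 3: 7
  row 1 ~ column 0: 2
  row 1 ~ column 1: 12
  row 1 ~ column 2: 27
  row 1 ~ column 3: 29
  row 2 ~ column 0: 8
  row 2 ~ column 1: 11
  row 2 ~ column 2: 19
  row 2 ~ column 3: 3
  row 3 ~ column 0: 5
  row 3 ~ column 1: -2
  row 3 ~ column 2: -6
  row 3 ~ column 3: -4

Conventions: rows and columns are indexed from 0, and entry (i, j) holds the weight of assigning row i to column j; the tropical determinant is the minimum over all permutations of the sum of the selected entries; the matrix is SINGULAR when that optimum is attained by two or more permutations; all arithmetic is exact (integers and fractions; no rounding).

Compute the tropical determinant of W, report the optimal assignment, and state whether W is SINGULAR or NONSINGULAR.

σ = (0, 1, 2, 3): 17 + 12 + 19 + (-4) = 44
σ = (0, 1, 3, 2): 17 + 12 + 3 + (-6) = 26
σ = (0, 2, 1, 3): 17 + 27 + 11 + (-4) = 51
σ = (0, 2, 3, 1): 17 + 27 + 3 + (-2) = 45
σ = (0, 3, 1, 2): 17 + 29 + 11 + (-6) = 51
σ = (0, 3, 2, 1): 17 + 29 + 19 + (-2) = 63
σ = (1, 0, 2, 3): (-7) + 2 + 19 + (-4) = 10
σ = (1, 0, 3, 2): (-7) + 2 + 3 + (-6) = -8
σ = (1, 2, 0, 3): (-7) + 27 + 8 + (-4) = 24
σ = (1, 2, 3, 0): (-7) + 27 + 3 + 5 = 28
σ = (1, 3, 0, 2): (-7) + 29 + 8 + (-6) = 24
σ = (1, 3, 2, 0): (-7) + 29 + 19 + 5 = 46
σ = (2, 0, 1, 3): 16 + 2 + 11 + (-4) = 25
σ = (2, 0, 3, 1): 16 + 2 + 3 + (-2) = 19
σ = (2, 1, 0, 3): 16 + 12 + 8 + (-4) = 32
σ = (2, 1, 3, 0): 16 + 12 + 3 + 5 = 36
σ = (2, 3, 0, 1): 16 + 29 + 8 + (-2) = 51
σ = (2, 3, 1, 0): 16 + 29 + 11 + 5 = 61
σ = (3, 0, 1, 2): 7 + 2 + 11 + (-6) = 14
σ = (3, 0, 2, 1): 7 + 2 + 19 + (-2) = 26
σ = (3, 1, 0, 2): 7 + 12 + 8 + (-6) = 21
σ = (3, 1, 2, 0): 7 + 12 + 19 + 5 = 43
σ = (3, 2, 0, 1): 7 + 27 + 8 + (-2) = 40
σ = (3, 2, 1, 0): 7 + 27 + 11 + 5 = 50
Optimal value attained by: σ = (1, 0, 3, 2).
Answer: det⊕(W) = -8; verdict: NONSINGULAR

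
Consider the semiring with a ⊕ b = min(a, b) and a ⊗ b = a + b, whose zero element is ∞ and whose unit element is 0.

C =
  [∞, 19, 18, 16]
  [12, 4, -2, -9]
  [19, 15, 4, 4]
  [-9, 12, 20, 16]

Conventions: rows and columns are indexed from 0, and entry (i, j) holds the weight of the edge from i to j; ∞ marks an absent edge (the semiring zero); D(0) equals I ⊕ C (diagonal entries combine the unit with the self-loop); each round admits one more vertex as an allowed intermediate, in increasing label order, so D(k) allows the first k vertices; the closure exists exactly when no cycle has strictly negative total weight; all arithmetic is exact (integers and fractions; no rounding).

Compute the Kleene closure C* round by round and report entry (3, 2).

D(0):
  [0, 19, 18, 16]
  [12, 0, -2, -9]
  [19, 15, 0, 4]
  [-9, 12, 20, 0]
D(1):
  [0, 19, 18, 16]
  [12, 0, -2, -9]
  [19, 15, 0, 4]
  [-9, 10, 9, 0]
D(2):
  [0, 19, 17, 10]
  [12, 0, -2, -9]
  [19, 15, 0, 4]
  [-9, 10, 8, 0]
D(3):
  [0, 19, 17, 10]
  [12, 0, -2, -9]
  [19, 15, 0, 4]
  [-9, 10, 8, 0]
D(4):
  [0, 19, 17, 10]
  [-18, 0, -2, -9]
  [-5, 14, 0, 4]
  [-9, 10, 8, 0]
Answer: C*[3][2] = 8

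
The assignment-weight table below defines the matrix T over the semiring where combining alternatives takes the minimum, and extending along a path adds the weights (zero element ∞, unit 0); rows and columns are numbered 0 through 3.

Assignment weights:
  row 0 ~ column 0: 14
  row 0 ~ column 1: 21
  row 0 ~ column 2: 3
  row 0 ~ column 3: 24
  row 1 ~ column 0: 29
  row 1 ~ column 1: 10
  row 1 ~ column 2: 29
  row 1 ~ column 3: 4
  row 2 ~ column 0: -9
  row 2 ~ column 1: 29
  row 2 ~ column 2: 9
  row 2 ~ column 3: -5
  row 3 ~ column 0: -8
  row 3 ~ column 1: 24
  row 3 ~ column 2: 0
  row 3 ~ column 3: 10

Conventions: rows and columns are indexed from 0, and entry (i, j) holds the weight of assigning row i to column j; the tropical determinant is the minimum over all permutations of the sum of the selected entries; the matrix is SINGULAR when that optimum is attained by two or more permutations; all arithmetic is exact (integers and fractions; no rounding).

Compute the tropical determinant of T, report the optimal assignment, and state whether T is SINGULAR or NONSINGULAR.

σ = (0, 1, 2, 3): 14 + 10 + 9 + 10 = 43
σ = (0, 1, 3, 2): 14 + 10 + (-5) + 0 = 19
σ = (0, 2, 1, 3): 14 + 29 + 29 + 10 = 82
σ = (0, 2, 3, 1): 14 + 29 + (-5) + 24 = 62
σ = (0, 3, 1, 2): 14 + 4 + 29 + 0 = 47
σ = (0, 3, 2, 1): 14 + 4 + 9 + 24 = 51
σ = (1, 0, 2, 3): 21 + 29 + 9 + 10 = 69
σ = (1, 0, 3, 2): 21 + 29 + (-5) + 0 = 45
σ = (1, 2, 0, 3): 21 + 29 + (-9) + 10 = 51
σ = (1, 2, 3, 0): 21 + 29 + (-5) + (-8) = 37
σ = (1, 3, 0, 2): 21 + 4 + (-9) + 0 = 16
σ = (1, 3, 2, 0): 21 + 4 + 9 + (-8) = 26
σ = (2, 0, 1, 3): 3 + 29 + 29 + 10 = 71
σ = (2, 0, 3, 1): 3 + 29 + (-5) + 24 = 51
σ = (2, 1, 0, 3): 3 + 10 + (-9) + 10 = 14
σ = (2, 1, 3, 0): 3 + 10 + (-5) + (-8) = 0
σ = (2, 3, 0, 1): 3 + 4 + (-9) + 24 = 22
σ = (2, 3, 1, 0): 3 + 4 + 29 + (-8) = 28
σ = (3, 0, 1, 2): 24 + 29 + 29 + 0 = 82
σ = (3, 0, 2, 1): 24 + 29 + 9 + 24 = 86
σ = (3, 1, 0, 2): 24 + 10 + (-9) + 0 = 25
σ = (3, 1, 2, 0): 24 + 10 + 9 + (-8) = 35
σ = (3, 2, 0, 1): 24 + 29 + (-9) + 24 = 68
σ = (3, 2, 1, 0): 24 + 29 + 29 + (-8) = 74
Optimal value attained by: σ = (2, 1, 3, 0).
Answer: det⊕(T) = 0; verdict: NONSINGULAR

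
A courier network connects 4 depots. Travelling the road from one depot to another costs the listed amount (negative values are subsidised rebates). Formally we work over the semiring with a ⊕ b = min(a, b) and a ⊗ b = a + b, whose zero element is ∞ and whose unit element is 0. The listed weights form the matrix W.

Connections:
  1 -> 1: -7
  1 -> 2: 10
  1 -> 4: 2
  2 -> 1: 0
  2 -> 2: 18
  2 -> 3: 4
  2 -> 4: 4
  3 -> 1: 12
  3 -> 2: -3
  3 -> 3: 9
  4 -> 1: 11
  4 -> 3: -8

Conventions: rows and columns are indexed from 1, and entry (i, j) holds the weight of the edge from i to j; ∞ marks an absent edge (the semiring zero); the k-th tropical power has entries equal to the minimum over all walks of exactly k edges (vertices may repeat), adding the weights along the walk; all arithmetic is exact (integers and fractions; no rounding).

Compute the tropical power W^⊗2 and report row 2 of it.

W^⊗2:
  [-14, 3, -6, -5]
  [-7, 1, -4, 2]
  [-3, 6, 1, 1]
  [4, -11, 1, 13]
Answer: row 2 of W^⊗2 = [-7, 1, -4, 2]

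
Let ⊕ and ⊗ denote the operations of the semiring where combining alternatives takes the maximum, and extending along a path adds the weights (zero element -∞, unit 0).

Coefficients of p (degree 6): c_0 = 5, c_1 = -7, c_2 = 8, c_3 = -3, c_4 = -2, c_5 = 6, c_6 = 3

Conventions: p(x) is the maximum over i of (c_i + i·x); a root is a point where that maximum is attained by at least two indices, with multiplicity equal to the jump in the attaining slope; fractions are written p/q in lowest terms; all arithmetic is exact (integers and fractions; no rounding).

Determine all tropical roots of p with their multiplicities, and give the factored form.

hull edge (i=0, c=5) to (i=2, c=8): slope 3/2, span 2
hull edge (i=2, c=8) to (i=5, c=6): slope -2/3, span 3
hull edge (i=5, c=6) to (i=6, c=3): slope -3, span 1
Factored form: p(x) = 3 ⊗ (x ⊕ (-3/2)) ⊗ (x ⊕ (-3/2)) ⊗ (x ⊕ 2/3) ⊗ (x ⊕ 2/3) ⊗ (x ⊕ 2/3) ⊗ (x ⊕ 3)
Answer: roots = -3/2 (mult 2), 2/3 (mult 3), 3 (mult 1)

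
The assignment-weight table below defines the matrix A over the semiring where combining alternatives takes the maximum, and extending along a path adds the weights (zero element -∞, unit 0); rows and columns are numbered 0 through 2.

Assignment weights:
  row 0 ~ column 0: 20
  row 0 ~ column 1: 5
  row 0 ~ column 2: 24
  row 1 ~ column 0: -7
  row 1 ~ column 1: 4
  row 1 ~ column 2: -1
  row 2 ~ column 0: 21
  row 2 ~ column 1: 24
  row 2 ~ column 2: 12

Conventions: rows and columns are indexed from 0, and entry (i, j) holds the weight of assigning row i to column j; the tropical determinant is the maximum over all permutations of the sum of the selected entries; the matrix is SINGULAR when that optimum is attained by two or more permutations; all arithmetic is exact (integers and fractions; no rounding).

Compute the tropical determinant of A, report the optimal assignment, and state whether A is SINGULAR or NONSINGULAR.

σ = (0, 1, 2): 20 + 4 + 12 = 36
σ = (0, 2, 1): 20 + (-1) + 24 = 43
σ = (1, 0, 2): 5 + (-7) + 12 = 10
σ = (1, 2, 0): 5 + (-1) + 21 = 25
σ = (2, 0, 1): 24 + (-7) + 24 = 41
σ = (2, 1, 0): 24 + 4 + 21 = 49
Optimal value attained by: σ = (2, 1, 0).
Answer: det⊕(A) = 49; verdict: NONSINGULAR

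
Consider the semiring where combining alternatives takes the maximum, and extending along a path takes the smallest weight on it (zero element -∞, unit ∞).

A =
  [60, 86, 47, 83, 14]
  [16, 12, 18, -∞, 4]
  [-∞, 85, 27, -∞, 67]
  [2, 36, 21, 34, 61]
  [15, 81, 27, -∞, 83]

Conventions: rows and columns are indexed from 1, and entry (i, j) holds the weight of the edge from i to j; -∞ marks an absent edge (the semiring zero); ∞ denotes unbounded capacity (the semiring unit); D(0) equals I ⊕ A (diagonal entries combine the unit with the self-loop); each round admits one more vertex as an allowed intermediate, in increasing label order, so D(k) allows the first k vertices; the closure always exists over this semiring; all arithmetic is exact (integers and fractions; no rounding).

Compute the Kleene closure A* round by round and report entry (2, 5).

D(0):
  [∞, 86, 47, 83, 14]
  [16, ∞, 18, -∞, 4]
  [-∞, 85, ∞, -∞, 67]
  [2, 36, 21, ∞, 61]
  [15, 81, 27, -∞, ∞]
D(1):
  [∞, 86, 47, 83, 14]
  [16, ∞, 18, 16, 14]
  [-∞, 85, ∞, -∞, 67]
  [2, 36, 21, ∞, 61]
  [15, 81, 27, 15, ∞]
D(2):
  [∞, 86, 47, 83, 14]
  [16, ∞, 18, 16, 14]
  [16, 85, ∞, 16, 67]
  [16, 36, 21, ∞, 61]
  [16, 81, 27, 16, ∞]
D(3):
  [∞, 86, 47, 83, 47]
  [16, ∞, 18, 16, 18]
  [16, 85, ∞, 16, 67]
  [16, 36, 21, ∞, 61]
  [16, 81, 27, 16, ∞]
D(4):
  [∞, 86, 47, 83, 61]
  [16, ∞, 18, 16, 18]
  [16, 85, ∞, 16, 67]
  [16, 36, 21, ∞, 61]
  [16, 81, 27, 16, ∞]
D(5):
  [∞, 86, 47, 83, 61]
  [16, ∞, 18, 16, 18]
  [16, 85, ∞, 16, 67]
  [16, 61, 27, ∞, 61]
  [16, 81, 27, 16, ∞]
Answer: A*[2][5] = 18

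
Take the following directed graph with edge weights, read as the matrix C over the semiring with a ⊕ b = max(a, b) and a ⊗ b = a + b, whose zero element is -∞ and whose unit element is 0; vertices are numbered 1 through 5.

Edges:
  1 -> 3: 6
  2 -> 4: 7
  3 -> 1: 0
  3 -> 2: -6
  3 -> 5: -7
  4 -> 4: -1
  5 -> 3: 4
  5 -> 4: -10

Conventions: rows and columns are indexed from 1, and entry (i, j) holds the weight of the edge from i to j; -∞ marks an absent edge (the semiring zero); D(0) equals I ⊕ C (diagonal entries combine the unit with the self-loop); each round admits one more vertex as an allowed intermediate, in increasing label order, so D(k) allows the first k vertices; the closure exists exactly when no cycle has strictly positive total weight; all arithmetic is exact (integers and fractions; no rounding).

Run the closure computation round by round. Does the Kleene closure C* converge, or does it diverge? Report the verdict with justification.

D(0):
  [0, -∞, 6, -∞, -∞]
  [-∞, 0, -∞, 7, -∞]
  [0, -6, 0, -∞, -7]
  [-∞, -∞, -∞, 0, -∞]
  [-∞, -∞, 4, -10, 0]
Detection: at round 1, diagonal entry (3, 3) turns strictly positive.
Key observation: the cycle 3->1->3 has total weight 0 + 6, which is strictly positive.
Answer: DIVERGES — positive cycle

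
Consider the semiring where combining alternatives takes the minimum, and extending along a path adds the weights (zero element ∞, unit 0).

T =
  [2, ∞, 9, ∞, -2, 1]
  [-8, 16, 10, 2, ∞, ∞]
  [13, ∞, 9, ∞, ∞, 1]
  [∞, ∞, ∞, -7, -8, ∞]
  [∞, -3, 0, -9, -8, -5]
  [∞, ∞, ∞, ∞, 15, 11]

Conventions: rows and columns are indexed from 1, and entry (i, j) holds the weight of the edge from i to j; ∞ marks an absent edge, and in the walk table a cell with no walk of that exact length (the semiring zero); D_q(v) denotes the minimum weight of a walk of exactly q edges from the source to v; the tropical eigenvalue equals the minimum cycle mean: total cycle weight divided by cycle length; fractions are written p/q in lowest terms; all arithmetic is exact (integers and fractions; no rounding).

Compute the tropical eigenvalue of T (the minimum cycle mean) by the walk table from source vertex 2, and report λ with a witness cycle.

q=0: [∞, 0, ∞, ∞, ∞, ∞]
q=1: [-8, 16, 10, 2, ∞, ∞]
q=2: [-6, 32, 1, -5, -10, -7]
q=3: [-4, -13, -10, -19, -18, -15]
q=4: [-21, -21, -18, -27, -27, -23]
q=5: [-29, -30, -27, -36, -35, -32]
q=6: [-38, -38, -35, -44, -44, -40]
Optimal cycle mean attained by: cycle 4->5->4, total (-8) + (-9), length 2.
Answer: λ = -17/2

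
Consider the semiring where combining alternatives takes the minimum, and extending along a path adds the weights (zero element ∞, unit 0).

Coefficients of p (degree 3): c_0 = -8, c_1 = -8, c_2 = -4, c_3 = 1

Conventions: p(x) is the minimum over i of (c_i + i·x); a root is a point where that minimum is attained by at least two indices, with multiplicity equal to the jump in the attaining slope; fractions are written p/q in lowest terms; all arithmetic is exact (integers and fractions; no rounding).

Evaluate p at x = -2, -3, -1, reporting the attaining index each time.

p(-2) = min(-8+0·(-2)=-8, -8+1·(-2)=-10, -4+2·(-2)=-8, 1+3·(-2)=-5) = -10 (attained by i=1)
p(-3) = min(-8+0·(-3)=-8, -8+1·(-3)=-11, -4+2·(-3)=-10, 1+3·(-3)=-8) = -11 (attained by i=1)
p(-1) = min(-8+0·(-1)=-8, -8+1·(-1)=-9, -4+2·(-1)=-6, 1+3·(-1)=-2) = -9 (attained by i=1)
Answer: p(-2) = -10; p(-3) = -11; p(-1) = -9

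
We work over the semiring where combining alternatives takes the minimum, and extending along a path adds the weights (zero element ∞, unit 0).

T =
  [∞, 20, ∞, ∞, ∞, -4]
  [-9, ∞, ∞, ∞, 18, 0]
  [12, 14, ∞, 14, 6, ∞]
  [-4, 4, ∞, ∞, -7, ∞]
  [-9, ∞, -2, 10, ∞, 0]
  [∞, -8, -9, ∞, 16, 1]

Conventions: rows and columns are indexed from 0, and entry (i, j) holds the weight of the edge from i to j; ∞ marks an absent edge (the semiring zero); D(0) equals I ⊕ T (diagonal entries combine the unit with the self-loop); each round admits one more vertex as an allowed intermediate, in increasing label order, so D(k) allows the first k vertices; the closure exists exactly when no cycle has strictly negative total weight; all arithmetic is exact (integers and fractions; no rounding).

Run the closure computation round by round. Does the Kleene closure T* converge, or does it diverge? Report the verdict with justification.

D(0):
  [0, 20, ∞, ∞, ∞, -4]
  [-9, 0, ∞, ∞, 18, 0]
  [12, 14, 0, 14, 6, ∞]
  [-4, 4, ∞, 0, -7, ∞]
  [-9, ∞, -2, 10, 0, 0]
  [∞, -8, -9, ∞, 16, 0]
D(1):
  [0, 20, ∞, ∞, ∞, -4]
  [-9, 0, ∞, ∞, 18, -13]
  [12, 14, 0, 14, 6, 8]
  [-4, 4, ∞, 0, -7, -8]
  [-9, 11, -2, 10, 0, -13]
  [∞, -8, -9, ∞, 16, 0]
Detection: at round 2, diagonal entry (5, 5) turns strictly negative.
Key observation: the cycle 5->1->0->5 has total weight (-8) + (-9) + (-4), which is strictly negative.
Answer: DIVERGES — negative cycle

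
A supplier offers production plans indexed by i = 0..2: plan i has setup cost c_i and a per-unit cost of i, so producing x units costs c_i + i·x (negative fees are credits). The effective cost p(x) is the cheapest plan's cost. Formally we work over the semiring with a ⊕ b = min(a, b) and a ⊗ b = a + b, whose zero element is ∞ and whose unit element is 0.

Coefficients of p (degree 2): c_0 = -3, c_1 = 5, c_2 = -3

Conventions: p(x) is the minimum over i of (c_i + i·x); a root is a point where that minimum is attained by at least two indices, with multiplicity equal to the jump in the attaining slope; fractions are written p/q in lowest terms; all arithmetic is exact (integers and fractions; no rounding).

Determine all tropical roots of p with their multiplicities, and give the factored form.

hull edge (i=0, c=-3) to (i=2, c=-3): slope 0, span 2
Factored form: p(x) = -3 ⊗ (x ⊕ 0) ⊗ (x ⊕ 0)
Answer: roots = 0 (mult 2)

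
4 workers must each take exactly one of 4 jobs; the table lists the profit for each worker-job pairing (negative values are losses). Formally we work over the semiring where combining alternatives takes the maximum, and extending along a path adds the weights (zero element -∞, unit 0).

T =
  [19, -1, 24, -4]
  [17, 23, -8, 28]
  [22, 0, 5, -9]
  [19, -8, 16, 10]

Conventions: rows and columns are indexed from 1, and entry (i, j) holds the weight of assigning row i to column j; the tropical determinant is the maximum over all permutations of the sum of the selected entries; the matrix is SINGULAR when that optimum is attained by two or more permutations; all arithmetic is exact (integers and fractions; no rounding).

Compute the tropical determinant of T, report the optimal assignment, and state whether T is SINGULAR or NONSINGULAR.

σ = (1, 2, 3, 4): 19 + 23 + 5 + 10 = 57
σ = (1, 2, 4, 3): 19 + 23 + (-9) + 16 = 49
σ = (1, 3, 2, 4): 19 + (-8) + 0 + 10 = 21
σ = (1, 3, 4, 2): 19 + (-8) + (-9) + (-8) = -6
σ = (1, 4, 2, 3): 19 + 28 + 0 + 16 = 63
σ = (1, 4, 3, 2): 19 + 28 + 5 + (-8) = 44
σ = (2, 1, 3, 4): (-1) + 17 + 5 + 10 = 31
σ = (2, 1, 4, 3): (-1) + 17 + (-9) + 16 = 23
σ = (2, 3, 1, 4): (-1) + (-8) + 22 + 10 = 23
σ = (2, 3, 4, 1): (-1) + (-8) + (-9) + 19 = 1
σ = (2, 4, 1, 3): (-1) + 28 + 22 + 16 = 65
σ = (2, 4, 3, 1): (-1) + 28 + 5 + 19 = 51
σ = (3, 1, 2, 4): 24 + 17 + 0 + 10 = 51
σ = (3, 1, 4, 2): 24 + 17 + (-9) + (-8) = 24
σ = (3, 2, 1, 4): 24 + 23 + 22 + 10 = 79
σ = (3, 2, 4, 1): 24 + 23 + (-9) + 19 = 57
σ = (3, 4, 1, 2): 24 + 28 + 22 + (-8) = 66
σ = (3, 4, 2, 1): 24 + 28 + 0 + 19 = 71
σ = (4, 1, 2, 3): (-4) + 17 + 0 + 16 = 29
σ = (4, 1, 3, 2): (-4) + 17 + 5 + (-8) = 10
σ = (4, 2, 1, 3): (-4) + 23 + 22 + 16 = 57
σ = (4, 2, 3, 1): (-4) + 23 + 5 + 19 = 43
σ = (4, 3, 1, 2): (-4) + (-8) + 22 + (-8) = 2
σ = (4, 3, 2, 1): (-4) + (-8) + 0 + 19 = 7
Optimal value attained by: σ = (3, 2, 1, 4).
Answer: det⊕(T) = 79; verdict: NONSINGULAR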